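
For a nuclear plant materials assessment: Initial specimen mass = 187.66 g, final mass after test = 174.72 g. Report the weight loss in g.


Weight loss = initial − final
WL = 187.66 − 174.72 = 12.94 g

12.94 g


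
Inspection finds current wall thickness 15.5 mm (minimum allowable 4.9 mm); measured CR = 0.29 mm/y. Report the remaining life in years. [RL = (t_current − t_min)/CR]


Apply the remaining-life relation: RL = (t_current − t_min) / CR
RL = (15.5 − 4.9) / 0.29 = 10.6 / 0.29 = 36.6 years

36.6 years


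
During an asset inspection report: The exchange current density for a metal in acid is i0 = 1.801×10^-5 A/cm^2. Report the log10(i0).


i0 = 1.801×10^-5 A/cm^2
log10(i0) = -4.744

-4.744


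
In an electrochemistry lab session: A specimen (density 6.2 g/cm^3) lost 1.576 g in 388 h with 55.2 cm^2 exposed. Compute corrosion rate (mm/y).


Apply the mm/y weight-loss relation: CR = 87600 * W / (D * A * T)
Numerator: 87600 * 1.576 = 138057.6
Denominator: 6.2 * 55.2 * 388 = 132789.12
CR = 138057.6 / 132789.12 = 1.0397 mm/y

1.0397 mm/y


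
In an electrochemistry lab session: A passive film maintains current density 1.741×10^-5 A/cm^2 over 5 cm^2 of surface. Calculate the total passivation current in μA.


I = i_pass * A, then convert A → μA (×10^6)
I = 1.741×10^-5 * 5 * 10^6 = 87.05 μA

87.05 μA


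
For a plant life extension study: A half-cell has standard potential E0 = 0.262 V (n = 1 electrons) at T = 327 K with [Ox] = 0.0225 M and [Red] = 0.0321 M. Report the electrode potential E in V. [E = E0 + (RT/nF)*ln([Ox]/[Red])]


Apply the Nernst equation: E = E0 + (RT/nF)*ln([Ox]/[Red])
Step 1: RT/nF = 8.314*327/(1*96485) = 0.02817721 V
Step 2: [Ox]/[Red] = 0.0225/0.0321 = 0.700935
Step 3: ln(0.700935) = -0.35534
Step 4: correction = 0.02817721 * -0.35534 = -0.01 V
E = 0.262 + -0.01 = 0.252 V

0.252 V


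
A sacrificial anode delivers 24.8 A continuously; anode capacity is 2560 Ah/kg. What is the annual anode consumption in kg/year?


Annual consumption = current * hours per year / capacity
Rate = 24.8 * 8760 / 2560 = 84.9 kg/year

84.9 kg/year


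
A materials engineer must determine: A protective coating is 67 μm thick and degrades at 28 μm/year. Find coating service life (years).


Service life = thickness / degradation rate
Life = 67 / 28 = 2.4 years

2.4 years


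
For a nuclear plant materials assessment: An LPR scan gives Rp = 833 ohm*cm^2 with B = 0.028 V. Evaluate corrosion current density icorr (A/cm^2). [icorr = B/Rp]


Apply the Stern-Geary relation: icorr = B / Rp
icorr = 0.028 / 833 = 3.361×10^-5 A/cm^2

3.361×10^-5 A/cm^2


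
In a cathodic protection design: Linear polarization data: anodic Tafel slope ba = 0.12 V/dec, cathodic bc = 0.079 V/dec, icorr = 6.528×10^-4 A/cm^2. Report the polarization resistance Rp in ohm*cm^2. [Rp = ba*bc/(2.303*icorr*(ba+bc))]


Apply the Stern-Geary equation: Rp = ba*bc / (2.303*icorr*(ba+bc))
ba*bc = 0.12*0.079 = 0.00948
ba+bc = 0.199; 2.303*icorr*(ba+bc) = 2.303*6.528×10^-4*0.199 = 2.9917628×10^-4
Rp = 0.00948 / 2.9917628×10^-4 = 31.7 ohm*cm^2

31.7 ohm*cm^2


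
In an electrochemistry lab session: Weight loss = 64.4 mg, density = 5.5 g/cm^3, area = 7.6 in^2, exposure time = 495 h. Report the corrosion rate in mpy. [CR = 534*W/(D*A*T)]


Apply the mpy weight-loss relation: CR = 534 * W / (D * A * T)
Numerator: 534 * 64.4 = 34389.6
Denominator: 5.5 * 7.6 * 495 = 20691.0
CR = 34389.6 / 20691.0 = 1.6621 mpy

1.6621 mpy


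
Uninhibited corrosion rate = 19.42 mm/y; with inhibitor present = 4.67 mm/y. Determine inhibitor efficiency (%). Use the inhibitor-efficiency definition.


Apply the inhibitor-efficiency definition: IE = (CR_blank − CR_inh)/CR_blank × 100
IE = (19.42 − 4.67) / 19.42 × 100
IE = 14.75 / 19.42 × 100 = 76.0 %

76.0 %


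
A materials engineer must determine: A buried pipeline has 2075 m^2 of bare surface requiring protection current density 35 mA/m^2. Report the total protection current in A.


I = area * current density, then convert mA → A (÷1000)
I = 2075 * 35 / 1000 = 72.63 A

72.63 A


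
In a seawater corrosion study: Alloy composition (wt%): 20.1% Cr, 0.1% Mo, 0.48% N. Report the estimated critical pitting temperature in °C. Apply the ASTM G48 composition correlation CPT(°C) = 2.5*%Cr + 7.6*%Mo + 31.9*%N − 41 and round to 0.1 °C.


Apply the ASTM G48 empirical CPT estimate: CPT(°C) = 2.5*%Cr + 7.6*%Mo + 31.9*%N − 41
2.5*20.1 = 50.25; 7.6*0.1 = 0.76; 31.9*0.48 = 15.312
CPT = 50.25 + 0.76 + 15.312 − 41 = 25.322 °C
Rounded to 0.1 °C: CPT ≈ 25.3 °C

25.3 °C


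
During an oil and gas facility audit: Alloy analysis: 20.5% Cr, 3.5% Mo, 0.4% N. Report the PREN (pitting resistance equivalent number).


Apply the PREN formula: PREN = Cr + 3.3*Mo + 16*N
PREN = 20.5 + 3.3*3.5 + 16*0.4
PREN = 20.5 + 11.55 + 6.4 = 38.45

38.45


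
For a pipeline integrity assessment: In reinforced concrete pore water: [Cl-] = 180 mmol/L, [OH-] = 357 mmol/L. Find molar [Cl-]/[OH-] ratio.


Threshold parameter = [Cl-] / [OH-] (molar basis; both in mmol/L, so units cancel)
Ratio = 180 / 357 = 0.5

0.5


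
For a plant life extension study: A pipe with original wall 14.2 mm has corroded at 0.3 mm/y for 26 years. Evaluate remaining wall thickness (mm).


Remaining wall = original − CR × time
t = 14.2 − 0.3*26 = 14.2 − 7.8 = 6.4 mm

6.4 mm


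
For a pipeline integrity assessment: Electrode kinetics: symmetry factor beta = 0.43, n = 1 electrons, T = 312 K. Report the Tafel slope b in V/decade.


Apply the Tafel slope relation: b = 2.303*R*T/(beta*n*F)
Numerator: 2.303 * 8.314 * 312 = 5973.91
Denominator: 0.43 * 1 * 96485 = 41488.55
b = 5973.91 / 41488.55 = 0.144 V/decade

0.144 V/decade


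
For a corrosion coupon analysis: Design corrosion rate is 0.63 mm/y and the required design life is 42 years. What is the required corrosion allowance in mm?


Corrosion allowance = CR × design life
CA = 0.63 * 42 = 26.46 mm

26.46 mm


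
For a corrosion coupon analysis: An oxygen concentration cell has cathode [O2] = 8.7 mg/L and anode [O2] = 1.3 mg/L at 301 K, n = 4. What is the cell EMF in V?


Apply the Nernst concentration-cell relation: E = (RT/nF)*ln(C_cathode/C_anode)
RT/nF = 8.314*301/(4*96485) = 0.0064842 V
ln(8.7/1.3) = 1.90096
E = 0.0064842 * 1.90096 = 0.01233 V

0.01233 V


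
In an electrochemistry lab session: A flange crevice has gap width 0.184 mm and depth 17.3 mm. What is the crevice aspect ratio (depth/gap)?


Aspect ratio = depth / gap
Ratio = 17.3 / 0.184 = 94.0

94.0


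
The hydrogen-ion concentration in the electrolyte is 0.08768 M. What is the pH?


pH = −log10[H+]
pH = −log10(0.08768) = 1.06

1.06


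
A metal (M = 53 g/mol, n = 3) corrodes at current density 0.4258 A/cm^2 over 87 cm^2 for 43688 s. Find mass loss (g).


Apply Faraday's law: m = i*A*t*M / (n*F)
Total charge passed Q = i*A*t = 0.4258*87*43688 = 1618404.4848 C
m = Q*M/(n*F) = 1618404.4848*53/(3*96485) = 296.3343 g

296.3343 g


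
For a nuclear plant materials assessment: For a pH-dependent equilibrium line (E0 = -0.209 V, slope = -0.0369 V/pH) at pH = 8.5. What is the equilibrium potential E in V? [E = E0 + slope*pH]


Apply the Pourbaix line equation: E = E0 + slope*pH
E = -0.209 + (-0.0369)*8.5 = -0.209 + (-0.31365) = -0.52265 V
Rounded to 4 decimal places: E = -0.5227 V

-0.5227 V


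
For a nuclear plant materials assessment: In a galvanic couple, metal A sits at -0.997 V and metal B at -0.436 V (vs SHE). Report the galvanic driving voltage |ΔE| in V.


Driving voltage is the absolute potential difference.
|ΔE| = |-0.997 − (-0.436)| = 0.561 V

0.561 V


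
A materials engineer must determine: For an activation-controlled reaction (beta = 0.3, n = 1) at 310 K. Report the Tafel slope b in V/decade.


Apply the Tafel slope relation: b = 2.303*R*T/(beta*n*F)
Numerator: 2.303 * 8.314 * 310 = 5935.61
Denominator: 0.3 * 1 * 96485 = 28945.5
b = 5935.61 / 28945.5 = 0.205 V/decade

0.205 V/decade


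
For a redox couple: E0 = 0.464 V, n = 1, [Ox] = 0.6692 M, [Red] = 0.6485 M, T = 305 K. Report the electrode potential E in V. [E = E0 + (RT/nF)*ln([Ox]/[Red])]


Apply the Nernst equation: E = E0 + (RT/nF)*ln([Ox]/[Red])
Step 1: RT/nF = 8.314*305/(1*96485) = 0.02628149 V
Step 2: [Ox]/[Red] = 0.6692/0.6485 = 1.03192
Step 3: ln(1.03192) = 0.031421
Step 4: correction = 0.02628149 * 0.031421 = 0.0008 V
E = 0.464 + 0.0008 = 0.4648 V

0.4648 V


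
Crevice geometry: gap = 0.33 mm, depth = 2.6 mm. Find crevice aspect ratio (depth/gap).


Aspect ratio = depth / gap
Ratio = 2.6 / 0.33 = 7.9

7.9


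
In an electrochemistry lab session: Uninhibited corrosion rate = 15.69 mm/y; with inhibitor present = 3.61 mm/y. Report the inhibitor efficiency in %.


Apply the inhibitor-efficiency definition: IE = (CR_blank − CR_inh)/CR_blank × 100
IE = (15.69 − 3.61) / 15.69 × 100
IE = 12.08 / 15.69 × 100 = 77.0 %

77.0 %


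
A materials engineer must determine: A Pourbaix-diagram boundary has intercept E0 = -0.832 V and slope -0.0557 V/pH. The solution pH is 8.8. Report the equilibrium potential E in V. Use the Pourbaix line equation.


Apply the Pourbaix line equation: E = E0 + slope*pH
E = -0.832 + (-0.0557)*8.8 = -0.832 + (-0.49016) = -1.32216 V
Rounded to 3 decimal places: E = -1.322 V

-1.322 V


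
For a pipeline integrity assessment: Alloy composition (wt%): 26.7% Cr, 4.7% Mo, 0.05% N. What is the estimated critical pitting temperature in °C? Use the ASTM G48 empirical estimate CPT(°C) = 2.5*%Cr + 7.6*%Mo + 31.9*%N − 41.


Apply the ASTM G48 empirical CPT estimate: CPT(°C) = 2.5*%Cr + 7.6*%Mo + 31.9*%N − 41
2.5*26.7 = 66.75; 7.6*4.7 = 35.72; 31.9*0.05 = 1.595
CPT = 66.75 + 35.72 + 1.595 − 41 = 63.065 °C
Rounded to 0.1 °C: CPT ≈ 63.1 °C

63.1 °C


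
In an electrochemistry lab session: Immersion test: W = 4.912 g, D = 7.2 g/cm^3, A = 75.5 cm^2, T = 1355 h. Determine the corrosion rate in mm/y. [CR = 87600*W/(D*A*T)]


Apply the mm/y weight-loss relation: CR = 87600 * W / (D * A * T)
Numerator: 87600 * 4.912 = 430291.2
Denominator: 7.2 * 75.5 * 1355 = 736578.0
CR = 430291.2 / 736578.0 = 0.584176 mm/y

0.584176 mm/y


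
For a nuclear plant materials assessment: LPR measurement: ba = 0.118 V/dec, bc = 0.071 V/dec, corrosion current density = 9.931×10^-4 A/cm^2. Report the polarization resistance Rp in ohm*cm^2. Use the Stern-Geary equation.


Apply the Stern-Geary equation: Rp = ba*bc / (2.303*icorr*(ba+bc))
ba*bc = 0.118*0.071 = 0.008378
ba+bc = 0.189; 2.303*icorr*(ba+bc) = 2.303*9.931×10^-4*0.189 = 4.3226366×10^-4
Rp = 0.008378 / 4.3226366×10^-4 = 19.4 ohm*cm^2

19.4 ohm*cm^2


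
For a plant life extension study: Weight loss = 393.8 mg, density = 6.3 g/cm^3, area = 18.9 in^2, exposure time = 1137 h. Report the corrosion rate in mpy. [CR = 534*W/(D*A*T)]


Apply the mpy weight-loss relation: CR = 534 * W / (D * A * T)
Numerator: 534 * 393.8 = 210289.2
Denominator: 6.3 * 18.9 * 1137 = 135382.59
CR = 210289.2 / 135382.59 = 1.5533 mpy

1.5533 mpy


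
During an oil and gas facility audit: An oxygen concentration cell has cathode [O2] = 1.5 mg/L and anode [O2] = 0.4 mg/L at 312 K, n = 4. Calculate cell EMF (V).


Apply the Nernst concentration-cell relation: E = (RT/nF)*ln(C_cathode/C_anode)
RT/nF = 8.314*312/(4*96485) = 0.00672117 V
ln(1.5/0.4) = 1.32176
E = 0.00672117 * 1.32176 = 0.00888 V

0.00888 V


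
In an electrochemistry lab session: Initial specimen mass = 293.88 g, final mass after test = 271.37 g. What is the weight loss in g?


Weight loss = initial − final
WL = 293.88 − 271.37 = 22.51 g

22.51 g


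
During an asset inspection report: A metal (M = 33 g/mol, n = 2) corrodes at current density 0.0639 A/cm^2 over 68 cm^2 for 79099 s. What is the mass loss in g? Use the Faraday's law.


Apply Faraday's law: m = i*A*t*M / (n*F)
Total charge passed Q = i*A*t = 0.0639*68*79099 = 343700.9748 C
m = Q*M/(n*F) = 343700.9748*33/(2*96485) = 58.7767 g

58.7767 g


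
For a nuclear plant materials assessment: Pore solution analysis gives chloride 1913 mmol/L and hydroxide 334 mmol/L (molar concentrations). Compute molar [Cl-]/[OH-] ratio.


Threshold parameter = [Cl-] / [OH-] (molar basis; both in mmol/L, so units cancel)
Ratio = 1913 / 334 = 5.73

5.73


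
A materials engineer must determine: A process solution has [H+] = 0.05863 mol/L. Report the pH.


pH = −log10[H+]
pH = −log10(0.05863) = 1.23

1.23


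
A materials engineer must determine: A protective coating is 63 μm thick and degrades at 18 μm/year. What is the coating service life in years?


Service life = thickness / degradation rate
Life = 63 / 18 = 3.5 years

3.5 years


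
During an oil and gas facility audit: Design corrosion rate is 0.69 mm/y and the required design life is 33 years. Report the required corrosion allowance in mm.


Corrosion allowance = CR × design life
CA = 0.69 * 33 = 22.77 mm

22.77 mm


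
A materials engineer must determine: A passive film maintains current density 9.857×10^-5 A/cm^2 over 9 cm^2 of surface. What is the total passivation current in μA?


I = i_pass * A, then convert A → μA (×10^6)
I = 9.857×10^-5 * 9 * 10^6 = 887.13 μA

887.13 μA


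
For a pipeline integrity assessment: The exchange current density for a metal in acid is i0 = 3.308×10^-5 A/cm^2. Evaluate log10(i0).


i0 = 3.308×10^-5 A/cm^2
log10(i0) = -4.48

-4.48


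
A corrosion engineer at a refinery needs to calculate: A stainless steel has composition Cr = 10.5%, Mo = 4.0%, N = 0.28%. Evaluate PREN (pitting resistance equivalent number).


Apply the PREN formula: PREN = Cr + 3.3*Mo + 16*N
PREN = 10.5 + 3.3*4.0 + 16*0.28
PREN = 10.5 + 13.2 + 4.48 = 28.18

28.18


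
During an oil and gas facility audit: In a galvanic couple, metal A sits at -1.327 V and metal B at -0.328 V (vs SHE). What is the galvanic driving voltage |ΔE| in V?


Driving voltage is the absolute potential difference.
|ΔE| = |-1.327 − (-0.328)| = 0.999 V

0.999 V


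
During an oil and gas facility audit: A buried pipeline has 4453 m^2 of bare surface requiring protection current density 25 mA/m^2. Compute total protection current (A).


I = area * current density, then convert mA → A (÷1000)
I = 4453 * 25 / 1000 = 111.33 A

111.33 A


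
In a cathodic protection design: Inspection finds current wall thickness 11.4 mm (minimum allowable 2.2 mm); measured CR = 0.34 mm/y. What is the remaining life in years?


Apply the remaining-life relation: RL = (t_current − t_min) / CR
RL = (11.4 − 2.2) / 0.34 = 9.2 / 0.34 = 27.1 years

27.1 years


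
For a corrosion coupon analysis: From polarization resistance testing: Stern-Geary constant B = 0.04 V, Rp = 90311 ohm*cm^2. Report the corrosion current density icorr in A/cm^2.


Apply the Stern-Geary relation: icorr = B / Rp
icorr = 0.04 / 90311 = 4.429×10^-7 A/cm^2

4.429×10^-7 A/cm^2


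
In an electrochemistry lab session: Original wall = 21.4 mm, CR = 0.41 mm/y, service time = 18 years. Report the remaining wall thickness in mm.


Remaining wall = original − CR × time
t = 21.4 − 0.41*18 = 21.4 − 7.38 = 14.02 mm

14.02 mm


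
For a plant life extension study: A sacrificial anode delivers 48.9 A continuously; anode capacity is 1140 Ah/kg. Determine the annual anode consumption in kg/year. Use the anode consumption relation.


Annual consumption = current * hours per year / capacity
Rate = 48.9 * 8760 / 1140 = 375.8 kg/year

375.8 kg/year


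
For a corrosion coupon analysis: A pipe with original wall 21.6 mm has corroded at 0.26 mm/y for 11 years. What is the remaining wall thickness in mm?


Remaining wall = original − CR × time
t = 21.6 − 0.26*11 = 21.6 − 2.86 = 18.74 mm

18.74 mm


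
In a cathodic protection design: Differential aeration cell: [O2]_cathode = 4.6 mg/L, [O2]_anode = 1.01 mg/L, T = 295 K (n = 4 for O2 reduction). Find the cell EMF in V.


Apply the Nernst concentration-cell relation: E = (RT/nF)*ln(C_cathode/C_anode)
RT/nF = 8.314*295/(4*96485) = 0.00635495 V
ln(4.6/1.01) = 1.51611
E = 0.00635495 * 1.51611 = 0.00963 V

0.00963 V


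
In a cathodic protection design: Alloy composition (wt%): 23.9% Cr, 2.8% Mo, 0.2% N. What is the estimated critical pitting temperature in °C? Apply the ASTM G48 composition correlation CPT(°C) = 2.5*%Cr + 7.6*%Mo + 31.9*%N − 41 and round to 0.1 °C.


Apply the ASTM G48 empirical CPT estimate: CPT(°C) = 2.5*%Cr + 7.6*%Mo + 31.9*%N − 41
2.5*23.9 = 59.75; 7.6*2.8 = 21.28; 31.9*0.2 = 6.38
CPT = 59.75 + 21.28 + 6.38 − 41 = 46.41 °C
Rounded to 0.1 °C: CPT ≈ 46.4 °C

46.4 °C


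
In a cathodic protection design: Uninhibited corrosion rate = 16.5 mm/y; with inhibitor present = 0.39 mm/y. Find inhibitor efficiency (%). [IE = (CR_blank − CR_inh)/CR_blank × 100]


Apply the inhibitor-efficiency definition: IE = (CR_blank − CR_inh)/CR_blank × 100
IE = (16.5 − 0.39) / 16.5 × 100
IE = 16.11 / 16.5 × 100 = 97.6 %

97.6 %


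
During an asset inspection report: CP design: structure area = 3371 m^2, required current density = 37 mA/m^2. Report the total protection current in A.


I = area * current density, then convert mA → A (÷1000)
I = 3371 * 37 / 1000 = 124.73 A

124.73 A


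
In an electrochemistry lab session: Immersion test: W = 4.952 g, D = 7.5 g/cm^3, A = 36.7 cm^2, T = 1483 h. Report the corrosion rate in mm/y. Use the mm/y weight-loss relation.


Apply the mm/y weight-loss relation: CR = 87600 * W / (D * A * T)
Numerator: 87600 * 4.952 = 433795.2
Denominator: 7.5 * 36.7 * 1483 = 408195.75
CR = 433795.2 / 408195.75 = 1.062714 mm/y

1.062714 mm/y


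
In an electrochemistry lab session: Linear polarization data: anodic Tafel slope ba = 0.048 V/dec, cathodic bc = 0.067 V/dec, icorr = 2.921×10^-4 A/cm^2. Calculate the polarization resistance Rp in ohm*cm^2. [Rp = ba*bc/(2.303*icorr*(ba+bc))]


Apply the Stern-Geary equation: Rp = ba*bc / (2.303*icorr*(ba+bc))
ba*bc = 0.048*0.067 = 0.003216
ba+bc = 0.115; 2.303*icorr*(ba+bc) = 2.303*2.921×10^-4*0.115 = 7.7361224×10^-5
Rp = 0.003216 / 7.7361224×10^-5 = 41.6 ohm*cm^2

41.6 ohm*cm^2


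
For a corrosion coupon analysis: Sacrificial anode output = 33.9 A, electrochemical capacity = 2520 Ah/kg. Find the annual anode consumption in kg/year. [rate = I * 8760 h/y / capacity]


Annual consumption = current * hours per year / capacity
Rate = 33.9 * 8760 / 2520 = 117.8 kg/year

117.8 kg/year


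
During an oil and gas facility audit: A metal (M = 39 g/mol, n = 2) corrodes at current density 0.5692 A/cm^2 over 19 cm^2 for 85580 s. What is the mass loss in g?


Apply Faraday's law: m = i*A*t*M / (n*F)
Total charge passed Q = i*A*t = 0.5692*19*85580 = 925530.584 C
m = Q*M/(n*F) = 925530.584*39/(2*96485) = 187.0534 g

187.0534 g


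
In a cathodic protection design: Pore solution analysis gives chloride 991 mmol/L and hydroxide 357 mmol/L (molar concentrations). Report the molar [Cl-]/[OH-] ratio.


Threshold parameter = [Cl-] / [OH-] (molar basis; both in mmol/L, so units cancel)
Ratio = 991 / 357 = 2.78

2.78


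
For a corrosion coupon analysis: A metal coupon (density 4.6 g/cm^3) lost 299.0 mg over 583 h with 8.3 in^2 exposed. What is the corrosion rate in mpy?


Apply the mpy weight-loss relation: CR = 534 * W / (D * A * T)
Numerator: 534 * 299.0 = 159666.0
Denominator: 4.6 * 8.3 * 583 = 22258.94
CR = 159666.0 / 22258.94 = 7.173 mpy

7.173 mpy


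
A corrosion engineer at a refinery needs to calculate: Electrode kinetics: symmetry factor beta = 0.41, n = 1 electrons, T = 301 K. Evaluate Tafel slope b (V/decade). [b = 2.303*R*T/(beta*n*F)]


Apply the Tafel slope relation: b = 2.303*R*T/(beta*n*F)
Numerator: 2.303 * 8.314 * 301 = 5763.29
Denominator: 0.41 * 1 * 96485 = 39558.85
b = 5763.29 / 39558.85 = 0.1457 V/decade

0.1457 V/decade


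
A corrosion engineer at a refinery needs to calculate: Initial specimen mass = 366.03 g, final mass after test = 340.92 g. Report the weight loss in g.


Weight loss = initial − final
WL = 366.03 − 340.92 = 25.11 g

25.11 g


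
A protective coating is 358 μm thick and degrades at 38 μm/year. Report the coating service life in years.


Service life = thickness / degradation rate
Life = 358 / 38 = 9.4 years

9.4 years


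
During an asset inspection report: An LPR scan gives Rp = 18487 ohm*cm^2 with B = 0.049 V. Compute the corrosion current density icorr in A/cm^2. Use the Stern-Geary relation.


Apply the Stern-Geary relation: icorr = B / Rp
icorr = 0.049 / 18487 = 2.651×10^-6 A/cm^2

2.651×10^-6 A/cm^2


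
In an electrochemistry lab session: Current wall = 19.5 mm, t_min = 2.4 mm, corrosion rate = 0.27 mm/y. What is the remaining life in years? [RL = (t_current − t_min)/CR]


Apply the remaining-life relation: RL = (t_current − t_min) / CR
RL = (19.5 − 2.4) / 0.27 = 17.1 / 0.27 = 63.3 years

63.3 years


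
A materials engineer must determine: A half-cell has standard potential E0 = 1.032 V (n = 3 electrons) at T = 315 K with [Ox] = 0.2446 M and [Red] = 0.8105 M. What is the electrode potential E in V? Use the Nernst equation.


Apply the Nernst equation: E = E0 + (RT/nF)*ln([Ox]/[Red])
Step 1: RT/nF = 8.314*315/(3*96485) = 0.00904773 V
Step 2: [Ox]/[Red] = 0.2446/0.8105 = 0.301789
Step 3: ln(0.301789) = -1.198027
Step 4: correction = 0.00904773 * -1.198027 = -0.0108 V
E = 1.032 + -0.0108 = 1.0212 V

1.0212 V


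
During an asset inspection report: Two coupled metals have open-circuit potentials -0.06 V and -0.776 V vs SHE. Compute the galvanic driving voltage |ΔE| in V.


Driving voltage is the absolute potential difference.
|ΔE| = |-0.06 − (-0.776)| = 0.716 V

0.716 V


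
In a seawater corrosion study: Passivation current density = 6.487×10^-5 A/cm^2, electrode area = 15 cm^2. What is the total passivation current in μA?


I = i_pass * A, then convert A → μA (×10^6)
I = 6.487×10^-5 * 15 * 10^6 = 973.05 μA

973.05 μA


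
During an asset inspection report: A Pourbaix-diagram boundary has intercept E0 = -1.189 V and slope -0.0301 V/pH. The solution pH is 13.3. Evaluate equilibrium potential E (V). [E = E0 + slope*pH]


Apply the Pourbaix line equation: E = E0 + slope*pH
E = -1.189 + (-0.0301)*13.3 = -1.189 + (-0.40033) = -1.58933 V
Rounded to 4 decimal places: E = -1.5893 V

-1.5893 V


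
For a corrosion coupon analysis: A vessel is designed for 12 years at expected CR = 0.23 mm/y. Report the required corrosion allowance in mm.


Corrosion allowance = CR × design life
CA = 0.23 * 12 = 2.76 mm

2.76 mm


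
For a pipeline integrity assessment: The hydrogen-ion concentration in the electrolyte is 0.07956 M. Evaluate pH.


pH = −log10[H+]
pH = −log10(0.07956) = 1.1

1.1


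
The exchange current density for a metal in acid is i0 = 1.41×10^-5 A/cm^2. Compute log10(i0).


i0 = 1.41×10^-5 A/cm^2
log10(i0) = -4.851

-4.851


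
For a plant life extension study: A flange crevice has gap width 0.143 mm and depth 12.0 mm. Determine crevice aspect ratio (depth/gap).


Aspect ratio = depth / gap
Ratio = 12.0 / 0.143 = 83.9

83.9


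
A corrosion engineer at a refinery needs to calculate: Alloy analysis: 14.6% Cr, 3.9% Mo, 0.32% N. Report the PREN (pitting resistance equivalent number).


Apply the PREN formula: PREN = Cr + 3.3*Mo + 16*N
PREN = 14.6 + 3.3*3.9 + 16*0.32
PREN = 14.6 + 12.87 + 5.12 = 32.59

32.59


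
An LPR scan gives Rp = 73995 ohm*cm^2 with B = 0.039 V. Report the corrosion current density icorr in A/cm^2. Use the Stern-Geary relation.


Apply the Stern-Geary relation: icorr = B / Rp
icorr = 0.039 / 73995 = 5.271×10^-7 A/cm^2

5.271×10^-7 A/cm^2


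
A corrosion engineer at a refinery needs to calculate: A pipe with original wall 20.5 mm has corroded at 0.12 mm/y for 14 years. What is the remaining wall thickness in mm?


Remaining wall = original − CR × time
t = 20.5 − 0.12*14 = 20.5 − 1.68 = 18.82 mm

18.82 mm


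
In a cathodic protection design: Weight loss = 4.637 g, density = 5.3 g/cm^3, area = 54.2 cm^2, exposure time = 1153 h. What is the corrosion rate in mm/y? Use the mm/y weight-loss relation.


Apply the mm/y weight-loss relation: CR = 87600 * W / (D * A * T)
Numerator: 87600 * 4.637 = 406201.2
Denominator: 5.3 * 54.2 * 1153 = 331210.78
CR = 406201.2 / 331210.78 = 1.226413 mm/y

1.226413 mm/y


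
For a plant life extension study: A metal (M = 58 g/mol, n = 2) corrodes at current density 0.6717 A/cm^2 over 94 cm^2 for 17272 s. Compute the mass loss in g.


Apply Faraday's law: m = i*A*t*M / (n*F)
Total charge passed Q = i*A*t = 0.6717*94*17272 = 1090550.6256 C
m = Q*M/(n*F) = 1090550.6256*58/(2*96485) = 327.781 g

327.781 g


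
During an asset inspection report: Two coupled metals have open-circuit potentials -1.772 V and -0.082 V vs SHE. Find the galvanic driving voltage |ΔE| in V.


Driving voltage is the absolute potential difference.
|ΔE| = |-1.772 − (-0.082)| = 1.69 V

1.69 V


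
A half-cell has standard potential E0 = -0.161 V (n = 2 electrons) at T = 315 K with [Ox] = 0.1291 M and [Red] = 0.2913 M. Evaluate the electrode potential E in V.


Apply the Nernst equation: E = E0 + (RT/nF)*ln([Ox]/[Red])
Step 1: RT/nF = 8.314*315/(2*96485) = 0.01357159 V
Step 2: [Ox]/[Red] = 0.1291/0.2913 = 0.443186
Step 3: ln(0.443186) = -0.813766
Step 4: correction = 0.01357159 * -0.813766 = -0.011 V
E = -0.161 + -0.011 = -0.172 V

-0.172 V


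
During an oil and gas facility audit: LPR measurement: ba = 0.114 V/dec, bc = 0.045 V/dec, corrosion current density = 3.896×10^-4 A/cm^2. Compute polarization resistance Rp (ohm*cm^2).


Apply the Stern-Geary equation: Rp = ba*bc / (2.303*icorr*(ba+bc))
ba*bc = 0.114*0.045 = 0.00513
ba+bc = 0.159; 2.303*icorr*(ba+bc) = 2.303*3.896×10^-4*0.159 = 1.4266256×10^-4
Rp = 0.00513 / 1.4266256×10^-4 = 36.0 ohm*cm^2

36.0 ohm*cm^2


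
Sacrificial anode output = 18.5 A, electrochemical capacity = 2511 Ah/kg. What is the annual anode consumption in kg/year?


Annual consumption = current * hours per year / capacity
Rate = 18.5 * 8760 / 2511 = 64.5 kg/year

64.5 kg/year


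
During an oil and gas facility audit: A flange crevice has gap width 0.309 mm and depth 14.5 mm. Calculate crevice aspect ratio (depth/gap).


Aspect ratio = depth / gap
Ratio = 14.5 / 0.309 = 46.9

46.9


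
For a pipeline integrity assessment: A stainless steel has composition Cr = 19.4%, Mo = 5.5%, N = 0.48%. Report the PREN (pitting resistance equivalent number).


Apply the PREN formula: PREN = Cr + 3.3*Mo + 16*N
PREN = 19.4 + 3.3*5.5 + 16*0.48
PREN = 19.4 + 18.15 + 7.68 = 45.23

45.23


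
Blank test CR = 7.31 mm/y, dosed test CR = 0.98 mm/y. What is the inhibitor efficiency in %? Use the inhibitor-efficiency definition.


Apply the inhibitor-efficiency definition: IE = (CR_blank − CR_inh)/CR_blank × 100
IE = (7.31 − 0.98) / 7.31 × 100
IE = 6.33 / 7.31 × 100 = 86.6 %

86.6 %


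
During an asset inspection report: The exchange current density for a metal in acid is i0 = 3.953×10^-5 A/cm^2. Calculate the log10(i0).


i0 = 3.953×10^-5 A/cm^2
log10(i0) = -4.403

-4.403


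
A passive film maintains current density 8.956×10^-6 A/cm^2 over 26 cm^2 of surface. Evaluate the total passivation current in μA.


I = i_pass * A, then convert A → μA (×10^6)
I = 8.956×10^-6 * 26 * 10^6 = 232.86 μA

232.86 μA


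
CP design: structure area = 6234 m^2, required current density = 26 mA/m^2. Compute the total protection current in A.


I = area * current density, then convert mA → A (÷1000)
I = 6234 * 26 / 1000 = 162.08 A

162.08 A


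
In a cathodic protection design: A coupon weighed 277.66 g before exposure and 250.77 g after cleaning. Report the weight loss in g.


Weight loss = initial − final
WL = 277.66 − 250.77 = 26.89 g

26.89 g


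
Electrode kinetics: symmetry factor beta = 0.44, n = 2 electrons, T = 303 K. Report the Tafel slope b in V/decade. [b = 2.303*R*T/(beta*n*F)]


Apply the Tafel slope relation: b = 2.303*R*T/(beta*n*F)
Numerator: 2.303 * 8.314 * 303 = 5801.58
Denominator: 0.44 * 2 * 96485 = 84906.8
b = 5801.58 / 84906.8 = 0.068 V/decade

0.068 V/decade


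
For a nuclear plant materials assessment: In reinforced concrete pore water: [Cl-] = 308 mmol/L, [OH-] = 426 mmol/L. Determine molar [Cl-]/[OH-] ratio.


Threshold parameter = [Cl-] / [OH-] (molar basis; both in mmol/L, so units cancel)
Ratio = 308 / 426 = 0.72

0.72


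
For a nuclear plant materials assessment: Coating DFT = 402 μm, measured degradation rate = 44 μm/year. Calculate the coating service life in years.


Service life = thickness / degradation rate
Life = 402 / 44 = 9.1 years

9.1 years


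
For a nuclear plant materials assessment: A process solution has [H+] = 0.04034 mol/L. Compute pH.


pH = −log10[H+]
pH = −log10(0.04034) = 1.39

1.39


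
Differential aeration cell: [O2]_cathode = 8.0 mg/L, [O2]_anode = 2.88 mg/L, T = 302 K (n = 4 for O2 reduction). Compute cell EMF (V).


Apply the Nernst concentration-cell relation: E = (RT/nF)*ln(C_cathode/C_anode)
RT/nF = 8.314*302/(4*96485) = 0.00650575 V
ln(8.0/2.88) = 1.02165
E = 0.00650575 * 1.02165 = 0.00665 V

0.00665 V


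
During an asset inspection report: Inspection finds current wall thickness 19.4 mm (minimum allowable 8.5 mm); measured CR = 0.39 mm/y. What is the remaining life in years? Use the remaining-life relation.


Apply the remaining-life relation: RL = (t_current − t_min) / CR
RL = (19.4 − 8.5) / 0.39 = 10.9 / 0.39 = 27.9 years

27.9 years


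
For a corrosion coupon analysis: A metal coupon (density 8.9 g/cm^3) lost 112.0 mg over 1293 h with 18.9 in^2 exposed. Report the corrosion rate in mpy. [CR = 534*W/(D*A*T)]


Apply the mpy weight-loss relation: CR = 534 * W / (D * A * T)
Numerator: 534 * 112.0 = 59808.0
Denominator: 8.9 * 18.9 * 1293 = 217495.53
CR = 59808.0 / 217495.53 = 0.275 mpy

0.275 mpy


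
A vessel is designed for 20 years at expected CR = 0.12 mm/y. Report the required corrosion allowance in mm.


Corrosion allowance = CR × design life
CA = 0.12 * 20 = 2.4 mm

2.4 mm


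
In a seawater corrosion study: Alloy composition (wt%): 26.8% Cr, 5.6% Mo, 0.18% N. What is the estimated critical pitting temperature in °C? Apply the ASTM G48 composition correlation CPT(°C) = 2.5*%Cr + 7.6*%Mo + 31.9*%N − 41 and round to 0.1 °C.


Apply the ASTM G48 empirical CPT estimate: CPT(°C) = 2.5*%Cr + 7.6*%Mo + 31.9*%N − 41
2.5*26.8 = 67; 7.6*5.6 = 42.56; 31.9*0.18 = 5.742
CPT = 67 + 42.56 + 5.742 − 41 = 74.302 °C
Rounded to 0.1 °C: CPT ≈ 74.3 °C

74.3 °C


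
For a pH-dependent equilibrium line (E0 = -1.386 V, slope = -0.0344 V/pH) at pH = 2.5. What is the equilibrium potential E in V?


Apply the Pourbaix line equation: E = E0 + slope*pH
E = -1.386 + (-0.0344)*2.5 = -1.386 + (-0.086) = -1.472 V
Rounded to 3 decimal places: E = -1.472 V

-1.472 V


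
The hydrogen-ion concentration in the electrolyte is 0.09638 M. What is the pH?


pH = −log10[H+]
pH = −log10(0.09638) = 1.02

1.02


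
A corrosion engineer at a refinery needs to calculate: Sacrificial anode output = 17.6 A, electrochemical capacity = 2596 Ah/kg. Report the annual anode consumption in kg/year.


Annual consumption = current * hours per year / capacity
Rate = 17.6 * 8760 / 2596 = 59.4 kg/year

59.4 kg/year


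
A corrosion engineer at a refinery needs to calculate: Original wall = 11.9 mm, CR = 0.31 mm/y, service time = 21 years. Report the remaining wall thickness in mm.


Remaining wall = original − CR × time
t = 11.9 − 0.31*21 = 11.9 − 6.51 = 5.39 mm

5.39 mm


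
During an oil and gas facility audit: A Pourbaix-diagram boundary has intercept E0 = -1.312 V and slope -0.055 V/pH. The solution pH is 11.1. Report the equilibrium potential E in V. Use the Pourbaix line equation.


Apply the Pourbaix line equation: E = E0 + slope*pH
E = -1.312 + (-0.055)*11.1 = -1.312 + (-0.6105) = -1.9225 V
Rounded to 3 decimal places: E = -1.923 V

-1.923 V


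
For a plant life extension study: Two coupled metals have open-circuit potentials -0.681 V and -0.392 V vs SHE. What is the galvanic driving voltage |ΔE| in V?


Driving voltage is the absolute potential difference.
|ΔE| = |-0.681 − (-0.392)| = 0.289 V

0.289 V


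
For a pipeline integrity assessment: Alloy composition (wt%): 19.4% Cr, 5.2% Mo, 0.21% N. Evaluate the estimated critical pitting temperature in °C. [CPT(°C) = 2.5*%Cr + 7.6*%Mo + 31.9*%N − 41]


Apply the ASTM G48 empirical CPT estimate: CPT(°C) = 2.5*%Cr + 7.6*%Mo + 31.9*%N − 41
2.5*19.4 = 48.5; 7.6*5.2 = 39.52; 31.9*0.21 = 6.699
CPT = 48.5 + 39.52 + 6.699 − 41 = 53.719 °C
Rounded to 0.1 °C: CPT ≈ 53.7 °C

53.7 °C


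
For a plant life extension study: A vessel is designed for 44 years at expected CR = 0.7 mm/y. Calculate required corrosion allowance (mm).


Corrosion allowance = CR × design life
CA = 0.7 * 44 = 30.8 mm

30.8 mm


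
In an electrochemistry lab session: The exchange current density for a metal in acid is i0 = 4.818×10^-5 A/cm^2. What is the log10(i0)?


i0 = 4.818×10^-5 A/cm^2
log10(i0) = -4.317

-4.317


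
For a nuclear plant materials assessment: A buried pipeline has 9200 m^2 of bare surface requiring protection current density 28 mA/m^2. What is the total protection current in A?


I = area * current density, then convert mA → A (÷1000)
I = 9200 * 28 / 1000 = 257.6 A

257.6 A


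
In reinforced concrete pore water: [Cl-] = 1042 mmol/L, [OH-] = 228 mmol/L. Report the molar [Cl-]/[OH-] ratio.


Threshold parameter = [Cl-] / [OH-] (molar basis; both in mmol/L, so units cancel)
Ratio = 1042 / 228 = 4.57

4.57


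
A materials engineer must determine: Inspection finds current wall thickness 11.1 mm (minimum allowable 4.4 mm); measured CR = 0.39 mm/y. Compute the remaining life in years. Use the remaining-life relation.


Apply the remaining-life relation: RL = (t_current − t_min) / CR
RL = (11.1 − 4.4) / 0.39 = 6.7 / 0.39 = 17.2 years

17.2 years


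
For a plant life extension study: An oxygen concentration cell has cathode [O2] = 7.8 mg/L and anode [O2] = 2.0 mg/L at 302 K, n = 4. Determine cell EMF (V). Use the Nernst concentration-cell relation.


Apply the Nernst concentration-cell relation: E = (RT/nF)*ln(C_cathode/C_anode)
RT/nF = 8.314*302/(4*96485) = 0.00650575 V
ln(7.8/2.0) = 1.36098
E = 0.00650575 * 1.36098 = 0.00885 V

0.00885 V


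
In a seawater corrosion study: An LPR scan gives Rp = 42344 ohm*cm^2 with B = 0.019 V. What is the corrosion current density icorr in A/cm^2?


Apply the Stern-Geary relation: icorr = B / Rp
icorr = 0.019 / 42344 = 4.487×10^-7 A/cm^2

4.487×10^-7 A/cm^2


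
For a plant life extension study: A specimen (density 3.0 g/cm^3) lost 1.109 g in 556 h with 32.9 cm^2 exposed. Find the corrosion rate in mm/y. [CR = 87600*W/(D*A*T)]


Apply the mm/y weight-loss relation: CR = 87600 * W / (D * A * T)
Numerator: 87600 * 1.109 = 97148.4
Denominator: 3.0 * 32.9 * 556 = 54877.2
CR = 97148.4 / 54877.2 = 1.770287 mm/y

1.770287 mm/y


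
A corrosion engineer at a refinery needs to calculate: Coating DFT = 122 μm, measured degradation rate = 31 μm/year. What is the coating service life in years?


Service life = thickness / degradation rate
Life = 122 / 31 = 3.9 years

3.9 years


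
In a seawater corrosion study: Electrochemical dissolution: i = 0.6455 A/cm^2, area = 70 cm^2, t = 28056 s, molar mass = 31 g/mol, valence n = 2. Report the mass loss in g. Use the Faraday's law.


Apply Faraday's law: m = i*A*t*M / (n*F)
Total charge passed Q = i*A*t = 0.6455*70*28056 = 1267710.36 C
m = Q*M/(n*F) = 1267710.36*31/(2*96485) = 203.65353 g

203.65353 g


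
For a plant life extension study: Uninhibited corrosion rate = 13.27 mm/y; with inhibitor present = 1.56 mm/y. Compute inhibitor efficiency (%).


Apply the inhibitor-efficiency definition: IE = (CR_blank − CR_inh)/CR_blank × 100
IE = (13.27 − 1.56) / 13.27 × 100
IE = 11.71 / 13.27 × 100 = 88.2 %

88.2 %


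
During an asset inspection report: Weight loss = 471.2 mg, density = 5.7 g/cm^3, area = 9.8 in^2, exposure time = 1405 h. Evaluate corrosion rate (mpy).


Apply the mpy weight-loss relation: CR = 534 * W / (D * A * T)
Numerator: 534 * 471.2 = 251620.8
Denominator: 5.7 * 9.8 * 1405 = 78483.3
CR = 251620.8 / 78483.3 = 3.20604 mpy

3.20604 mpy


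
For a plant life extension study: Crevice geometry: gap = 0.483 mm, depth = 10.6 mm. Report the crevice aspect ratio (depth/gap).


Aspect ratio = depth / gap
Ratio = 10.6 / 0.483 = 21.9

21.9


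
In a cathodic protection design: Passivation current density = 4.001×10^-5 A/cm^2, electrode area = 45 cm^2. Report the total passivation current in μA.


I = i_pass * A, then convert A → μA (×10^6)
I = 4.001×10^-5 * 45 * 10^6 = 1800.45 μA

1800.45 μA


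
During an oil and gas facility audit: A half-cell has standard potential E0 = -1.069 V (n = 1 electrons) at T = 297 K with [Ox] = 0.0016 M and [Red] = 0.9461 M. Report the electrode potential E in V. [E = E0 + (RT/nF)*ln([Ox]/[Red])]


Apply the Nernst equation: E = E0 + (RT/nF)*ln([Ox]/[Red])
Step 1: RT/nF = 8.314*297/(1*96485) = 0.02559214 V
Step 2: [Ox]/[Red] = 0.0016/0.9461 = 0.001691
Step 3: ln(0.001691) = -6.382435
Step 4: correction = 0.02559214 * -6.382435 = -0.1633 V
E = -1.069 + -0.1633 = -1.2323 V

-1.2323 V


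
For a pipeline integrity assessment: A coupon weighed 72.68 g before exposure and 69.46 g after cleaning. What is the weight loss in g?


Weight loss = initial − final
WL = 72.68 − 69.46 = 3.22 g

3.22 g


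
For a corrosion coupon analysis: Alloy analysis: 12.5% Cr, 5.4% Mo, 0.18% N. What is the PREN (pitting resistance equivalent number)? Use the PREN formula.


Apply the PREN formula: PREN = Cr + 3.3*Mo + 16*N
PREN = 12.5 + 3.3*5.4 + 16*0.18
PREN = 12.5 + 17.82 + 2.88 = 33.2

33.2


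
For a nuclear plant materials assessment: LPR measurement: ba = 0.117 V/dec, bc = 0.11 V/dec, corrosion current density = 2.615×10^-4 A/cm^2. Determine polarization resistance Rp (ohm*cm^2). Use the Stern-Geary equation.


Apply the Stern-Geary equation: Rp = ba*bc / (2.303*icorr*(ba+bc))
ba*bc = 0.117*0.11 = 0.01287
ba+bc = 0.227; 2.303*icorr*(ba+bc) = 2.303*2.615×10^-4*0.227 = 1.3670723×10^-4
Rp = 0.01287 / 1.3670723×10^-4 = 94.1 ohm*cm^2

94.1 ohm*cm^2


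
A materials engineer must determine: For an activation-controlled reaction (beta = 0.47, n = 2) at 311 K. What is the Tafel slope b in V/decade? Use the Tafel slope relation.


Apply the Tafel slope relation: b = 2.303*R*T/(beta*n*F)
Numerator: 2.303 * 8.314 * 311 = 5954.76
Denominator: 0.47 * 2 * 96485 = 90695.9
b = 5954.76 / 90695.9 = 0.066 V/decade

0.066 V/decade


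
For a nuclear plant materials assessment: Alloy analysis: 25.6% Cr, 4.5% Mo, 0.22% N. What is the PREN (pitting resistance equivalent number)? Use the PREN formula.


Apply the PREN formula: PREN = Cr + 3.3*Mo + 16*N
PREN = 25.6 + 3.3*4.5 + 16*0.22
PREN = 25.6 + 14.85 + 3.52 = 43.97

43.97


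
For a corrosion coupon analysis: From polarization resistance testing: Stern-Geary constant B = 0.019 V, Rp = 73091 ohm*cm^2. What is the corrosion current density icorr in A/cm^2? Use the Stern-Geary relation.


Apply the Stern-Geary relation: icorr = B / Rp
icorr = 0.019 / 73091 = 2.599×10^-7 A/cm^2

2.599×10^-7 A/cm^2


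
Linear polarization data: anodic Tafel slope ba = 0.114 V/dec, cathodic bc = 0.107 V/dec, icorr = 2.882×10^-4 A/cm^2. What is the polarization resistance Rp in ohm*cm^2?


Apply the Stern-Geary equation: Rp = ba*bc / (2.303*icorr*(ba+bc))
ba*bc = 0.114*0.107 = 0.012198
ba+bc = 0.221; 2.303*icorr*(ba+bc) = 2.303*2.882×10^-4*0.221 = 1.4668314×10^-4
Rp = 0.012198 / 1.4668314×10^-4 = 83.16 ohm*cm^2

83.16 ohm*cm^2
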